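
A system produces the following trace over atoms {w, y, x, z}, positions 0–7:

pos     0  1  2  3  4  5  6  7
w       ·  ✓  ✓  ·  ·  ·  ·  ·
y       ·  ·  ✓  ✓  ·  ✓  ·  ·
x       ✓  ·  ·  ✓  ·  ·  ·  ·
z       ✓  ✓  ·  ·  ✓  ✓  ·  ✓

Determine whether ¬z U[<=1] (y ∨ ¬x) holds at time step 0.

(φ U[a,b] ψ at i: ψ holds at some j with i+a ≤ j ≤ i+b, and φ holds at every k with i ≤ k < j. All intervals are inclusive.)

False

Need some j in [0,1] with (y ∨ ¬x), and ¬z at every k in [0,j-1].
  j=0: (y ∨ ¬x) false.
  j=1: (y ∨ ¬x) holds, but ¬z fails at k=0 → not this j.
No j in the window works → until fails.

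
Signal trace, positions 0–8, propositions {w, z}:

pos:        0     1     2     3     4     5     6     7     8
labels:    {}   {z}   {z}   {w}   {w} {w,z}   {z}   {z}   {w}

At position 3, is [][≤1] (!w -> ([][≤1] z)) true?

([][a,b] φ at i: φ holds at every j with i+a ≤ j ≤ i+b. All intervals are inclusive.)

True

Check (!w -> ([][≤1] z)) at every j in [3,4]:
  j=3: antecedent false → ✓
  j=4: antecedent false → ✓
All positions satisfy it → formula holds.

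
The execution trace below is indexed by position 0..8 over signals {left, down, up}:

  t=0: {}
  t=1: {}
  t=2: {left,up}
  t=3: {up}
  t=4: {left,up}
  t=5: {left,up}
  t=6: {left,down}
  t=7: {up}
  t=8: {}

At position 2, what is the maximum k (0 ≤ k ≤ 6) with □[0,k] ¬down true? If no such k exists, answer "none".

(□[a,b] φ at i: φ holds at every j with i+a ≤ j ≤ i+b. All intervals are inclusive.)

¬down must hold from j=2 onward; find where it first fails.
  j=2: holds
  j=3: holds
  j=4: holds
  j=5: holds
  j=6: fails
Holds on [2,5], so largest k = 3.

3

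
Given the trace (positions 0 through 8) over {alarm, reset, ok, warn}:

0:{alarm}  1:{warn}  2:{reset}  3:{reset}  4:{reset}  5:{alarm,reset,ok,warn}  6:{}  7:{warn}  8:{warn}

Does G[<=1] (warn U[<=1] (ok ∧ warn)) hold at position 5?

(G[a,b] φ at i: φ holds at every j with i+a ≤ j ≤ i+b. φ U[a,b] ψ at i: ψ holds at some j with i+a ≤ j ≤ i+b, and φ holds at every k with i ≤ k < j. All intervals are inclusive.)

Check (warn U[<=1] (ok ∧ warn)) at every j in [5,6]:
  j=5: holds
  j=6: fails
Fails at j=6 → formula fails.

No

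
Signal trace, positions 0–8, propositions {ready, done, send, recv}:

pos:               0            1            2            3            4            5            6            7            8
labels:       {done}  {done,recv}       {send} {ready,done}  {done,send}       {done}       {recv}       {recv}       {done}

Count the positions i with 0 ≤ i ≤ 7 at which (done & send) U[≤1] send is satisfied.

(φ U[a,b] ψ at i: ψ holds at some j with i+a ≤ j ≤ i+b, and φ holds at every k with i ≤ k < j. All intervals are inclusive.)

Evaluate at each i in [0,7]:
  i=0: ✗ (no rhs in [0,1])
  i=1: ✗ (lhs fails at k=1 before rhs at j=2)
  i=2: ✓ (rhs at j=2)
  i=3: ✗ (lhs fails at k=3 before rhs at j=4)
  i=4: ✓ (rhs at j=4)
  i=5: ✗ (no rhs in [5,6])
  i=6: ✗ (no rhs in [6,7])
  i=7: ✗ (no rhs in [7,8])
Positions where it holds: {2, 4} → 2.

2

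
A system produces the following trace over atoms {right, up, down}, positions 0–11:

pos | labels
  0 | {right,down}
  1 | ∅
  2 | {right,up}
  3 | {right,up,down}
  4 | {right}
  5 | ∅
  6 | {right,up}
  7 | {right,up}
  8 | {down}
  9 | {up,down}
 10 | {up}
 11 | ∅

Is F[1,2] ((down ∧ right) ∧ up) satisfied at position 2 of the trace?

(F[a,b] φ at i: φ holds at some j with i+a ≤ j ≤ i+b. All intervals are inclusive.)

Check ((down ∧ right) ∧ up) at each j in [3,4]:
  j=3: true
  j=4: false
Found at j=3 → formula holds.

Holds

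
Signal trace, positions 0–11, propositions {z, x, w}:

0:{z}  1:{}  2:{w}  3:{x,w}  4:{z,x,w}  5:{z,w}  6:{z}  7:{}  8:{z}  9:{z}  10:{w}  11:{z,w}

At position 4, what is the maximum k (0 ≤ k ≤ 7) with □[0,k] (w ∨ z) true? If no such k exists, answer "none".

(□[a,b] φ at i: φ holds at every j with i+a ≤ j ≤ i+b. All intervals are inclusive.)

(w ∨ z) must hold from j=4 onward; find where it first fails.
  j=4: holds
  j=5: holds
  j=6: holds
  j=7: fails
Holds on [4,6], so largest k = 2.

2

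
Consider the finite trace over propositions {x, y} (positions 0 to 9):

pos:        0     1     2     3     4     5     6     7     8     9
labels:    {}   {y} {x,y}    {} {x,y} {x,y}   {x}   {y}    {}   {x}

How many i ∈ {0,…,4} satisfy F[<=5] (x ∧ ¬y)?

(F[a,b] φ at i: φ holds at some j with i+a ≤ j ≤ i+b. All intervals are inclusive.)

Evaluate at each i in [0,4]:
  i=0: ✗ (none in [0,5])
  i=1: ✓ (witness j=6)
  i=2: ✓ (witness j=6)
  i=3: ✓ (witness j=6)
  i=4: ✓ (witness j=6)
Positions where it holds: {1, 2, 3, 4} → 4.

4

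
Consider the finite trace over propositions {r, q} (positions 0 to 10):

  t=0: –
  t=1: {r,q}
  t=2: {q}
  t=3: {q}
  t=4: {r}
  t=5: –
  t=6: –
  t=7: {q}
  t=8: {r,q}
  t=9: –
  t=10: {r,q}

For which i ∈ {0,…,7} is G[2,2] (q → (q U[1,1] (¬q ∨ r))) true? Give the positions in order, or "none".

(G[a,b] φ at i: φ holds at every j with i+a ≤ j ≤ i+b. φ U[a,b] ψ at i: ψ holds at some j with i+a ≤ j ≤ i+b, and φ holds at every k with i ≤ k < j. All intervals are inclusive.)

1, 2, 3, 4, 5, 6, 7

Evaluate at each i in [0,7]:
  i=0: ✗ (fails at j=2)
  i=1: ✓ (all of [3,3])
  i=2: ✓ (all of [4,4])
  i=3: ✓ (all of [5,5])
  i=4: ✓ (all of [6,6])
  i=5: ✓ (all of [7,7])
  i=6: ✓ (all of [8,8])
  i=7: ✓ (all of [9,9])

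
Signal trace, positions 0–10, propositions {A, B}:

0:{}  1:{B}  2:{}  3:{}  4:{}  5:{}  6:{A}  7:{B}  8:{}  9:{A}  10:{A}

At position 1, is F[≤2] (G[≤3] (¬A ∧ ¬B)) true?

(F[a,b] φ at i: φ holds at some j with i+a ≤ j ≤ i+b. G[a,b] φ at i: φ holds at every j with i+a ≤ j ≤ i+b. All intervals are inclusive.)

Check G[≤3] (¬A ∧ ¬B) at each j in [1,3]:
  j=1: fails at 1
  j=2: holds on [2,5]
  j=3: fails at 6
Found at j=2 → formula holds.

Holds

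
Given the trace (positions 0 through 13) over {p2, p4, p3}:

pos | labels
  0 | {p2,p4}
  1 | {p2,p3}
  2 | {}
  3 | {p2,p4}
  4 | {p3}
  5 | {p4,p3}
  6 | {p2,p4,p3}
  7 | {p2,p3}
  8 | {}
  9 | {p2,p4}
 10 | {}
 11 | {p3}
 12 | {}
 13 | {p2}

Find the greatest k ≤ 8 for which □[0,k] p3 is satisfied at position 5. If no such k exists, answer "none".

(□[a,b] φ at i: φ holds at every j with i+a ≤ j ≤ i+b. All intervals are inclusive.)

p3 must hold from j=5 onward; find where it first fails.
  j=5: holds
  j=6: holds
  j=7: holds
  j=8: fails
Holds on [5,7], so largest k = 2.

2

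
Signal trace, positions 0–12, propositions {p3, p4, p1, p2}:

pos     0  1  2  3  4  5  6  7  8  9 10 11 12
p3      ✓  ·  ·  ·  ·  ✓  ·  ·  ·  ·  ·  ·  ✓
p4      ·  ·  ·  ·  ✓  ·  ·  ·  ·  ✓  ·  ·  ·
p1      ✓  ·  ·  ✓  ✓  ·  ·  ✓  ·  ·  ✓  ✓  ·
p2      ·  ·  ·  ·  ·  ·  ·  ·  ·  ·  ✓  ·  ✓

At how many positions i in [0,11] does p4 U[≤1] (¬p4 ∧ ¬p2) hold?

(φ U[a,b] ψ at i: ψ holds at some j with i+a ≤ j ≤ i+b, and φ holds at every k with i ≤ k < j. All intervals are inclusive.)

10

Evaluate at each i in [0,11]:
  i=0: ✓ (rhs at j=0)
  i=1: ✓ (rhs at j=1)
  i=2: ✓ (rhs at j=2)
  i=3: ✓ (rhs at j=3)
  i=4: ✓ (rhs at j=5; lhs holds on [4,4])
  i=5: ✓ (rhs at j=5)
  i=6: ✓ (rhs at j=6)
  i=7: ✓ (rhs at j=7)
  i=8: ✓ (rhs at j=8)
  i=9: ✗ (no rhs in [9,10])
  i=10: ✗ (lhs fails at k=10 before rhs at j=11)
  i=11: ✓ (rhs at j=11)
Positions where it holds: {0, 1, 2, 3, 4, 5, 6, 7, 8, 11} → 10.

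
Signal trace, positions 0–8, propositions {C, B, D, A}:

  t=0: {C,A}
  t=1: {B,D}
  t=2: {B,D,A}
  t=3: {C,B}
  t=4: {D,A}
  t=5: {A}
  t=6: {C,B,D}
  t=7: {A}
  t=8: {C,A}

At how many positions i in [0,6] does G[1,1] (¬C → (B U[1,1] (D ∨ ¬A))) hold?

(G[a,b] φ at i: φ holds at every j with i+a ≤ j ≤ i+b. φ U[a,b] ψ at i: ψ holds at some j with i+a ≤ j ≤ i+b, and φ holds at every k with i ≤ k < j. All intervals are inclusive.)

Evaluate at each i in [0,6]:
  i=0: ✓ (all of [1,1])
  i=1: ✓ (all of [2,2])
  i=2: ✓ (all of [3,3])
  i=3: ✗ (fails at j=4)
  i=4: ✗ (fails at j=5)
  i=5: ✓ (all of [6,6])
  i=6: ✗ (fails at j=7)
Positions where it holds: {0, 1, 2, 5} → 4.

4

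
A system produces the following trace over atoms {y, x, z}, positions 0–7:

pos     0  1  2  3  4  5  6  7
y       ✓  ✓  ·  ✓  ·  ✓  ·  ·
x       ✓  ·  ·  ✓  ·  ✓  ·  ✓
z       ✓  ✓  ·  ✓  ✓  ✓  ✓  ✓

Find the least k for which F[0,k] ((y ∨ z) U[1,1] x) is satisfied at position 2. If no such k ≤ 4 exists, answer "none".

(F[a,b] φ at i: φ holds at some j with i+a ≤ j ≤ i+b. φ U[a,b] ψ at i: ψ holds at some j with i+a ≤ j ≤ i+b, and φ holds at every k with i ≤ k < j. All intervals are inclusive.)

Scan j = 2,3,… for ((y ∨ z) U[1,1] x):
  j=2: fails
  j=3: fails
  j=4: holds
First hit at j=4, so smallest k = 4-2 = 2.

2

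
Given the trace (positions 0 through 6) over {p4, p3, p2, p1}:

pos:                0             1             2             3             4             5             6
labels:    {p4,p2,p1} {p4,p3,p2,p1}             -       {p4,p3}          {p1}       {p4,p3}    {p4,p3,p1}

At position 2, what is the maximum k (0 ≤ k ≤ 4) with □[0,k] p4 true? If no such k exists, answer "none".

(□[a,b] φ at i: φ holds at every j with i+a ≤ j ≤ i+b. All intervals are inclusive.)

none

p4 must hold from j=2 onward; find where it first fails.
  j=2: fails → no k works.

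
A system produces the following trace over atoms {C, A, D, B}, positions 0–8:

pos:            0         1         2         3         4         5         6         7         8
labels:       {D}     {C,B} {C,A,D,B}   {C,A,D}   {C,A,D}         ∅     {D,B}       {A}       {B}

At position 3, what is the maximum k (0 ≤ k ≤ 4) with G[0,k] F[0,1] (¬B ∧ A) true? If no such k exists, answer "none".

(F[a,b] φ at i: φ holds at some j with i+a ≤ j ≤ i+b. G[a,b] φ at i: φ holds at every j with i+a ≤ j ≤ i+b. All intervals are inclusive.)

1

F[0,1] (¬B ∧ A) must hold from j=3 onward; find where it first fails.
  j=3: holds
  j=4: holds
  j=5: fails
Holds on [3,4], so largest k = 1.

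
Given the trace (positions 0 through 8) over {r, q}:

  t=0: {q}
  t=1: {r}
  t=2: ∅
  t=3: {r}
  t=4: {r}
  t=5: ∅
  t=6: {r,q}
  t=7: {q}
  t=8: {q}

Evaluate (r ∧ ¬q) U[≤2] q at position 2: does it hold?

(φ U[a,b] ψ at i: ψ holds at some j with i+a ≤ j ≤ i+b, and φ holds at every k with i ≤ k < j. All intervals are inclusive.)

Need some j in [2,4] with q, and (r ∧ ¬q) at every k in [2,j-1].
  j=2: q false.
  j=3: q false.
  j=4: q false.
No j in the window works → until fails.

False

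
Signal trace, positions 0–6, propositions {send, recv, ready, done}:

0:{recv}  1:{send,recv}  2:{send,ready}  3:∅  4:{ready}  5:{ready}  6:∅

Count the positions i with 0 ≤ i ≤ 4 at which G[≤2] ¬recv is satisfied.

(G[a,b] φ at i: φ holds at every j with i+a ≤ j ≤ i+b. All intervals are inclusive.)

Evaluate at each i in [0,4]:
  i=0: ✗ (fails at j=0)
  i=1: ✗ (fails at j=1)
  i=2: ✓ (all of [2,4])
  i=3: ✓ (all of [3,5])
  i=4: ✓ (all of [4,6])
Positions where it holds: {2, 3, 4} → 3.

3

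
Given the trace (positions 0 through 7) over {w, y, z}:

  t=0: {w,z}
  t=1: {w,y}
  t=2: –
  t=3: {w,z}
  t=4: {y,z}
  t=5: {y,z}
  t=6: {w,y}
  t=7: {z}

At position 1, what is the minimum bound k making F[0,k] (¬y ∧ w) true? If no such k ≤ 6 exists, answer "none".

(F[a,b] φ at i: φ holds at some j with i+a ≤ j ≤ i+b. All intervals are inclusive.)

Scan j = 1,2,… for (¬y ∧ w):
  j=1: fails
  j=2: fails
  j=3: holds
First hit at j=3, so smallest k = 3-1 = 2.

2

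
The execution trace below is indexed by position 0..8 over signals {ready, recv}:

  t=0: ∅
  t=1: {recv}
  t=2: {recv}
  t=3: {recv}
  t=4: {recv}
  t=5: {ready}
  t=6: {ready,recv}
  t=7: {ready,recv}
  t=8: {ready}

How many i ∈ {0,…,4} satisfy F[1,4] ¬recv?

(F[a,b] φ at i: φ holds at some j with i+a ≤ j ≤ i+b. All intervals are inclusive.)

Evaluate at each i in [0,4]:
  i=0: ✗ (none in [1,4])
  i=1: ✓ (witness j=5)
  i=2: ✓ (witness j=5)
  i=3: ✓ (witness j=5)
  i=4: ✓ (witness j=5)
Positions where it holds: {1, 2, 3, 4} → 4.

4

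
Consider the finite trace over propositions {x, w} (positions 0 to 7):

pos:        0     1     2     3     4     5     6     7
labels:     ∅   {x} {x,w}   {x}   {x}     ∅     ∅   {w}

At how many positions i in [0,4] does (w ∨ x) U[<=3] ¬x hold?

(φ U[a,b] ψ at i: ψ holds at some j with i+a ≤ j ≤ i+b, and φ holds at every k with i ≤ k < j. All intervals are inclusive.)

4

Evaluate at each i in [0,4]:
  i=0: ✓ (rhs at j=0)
  i=1: ✗ (no rhs in [1,4])
  i=2: ✓ (rhs at j=5; lhs holds on [2,4])
  i=3: ✓ (rhs at j=5; lhs holds on [3,4])
  i=4: ✓ (rhs at j=5; lhs holds on [4,4])
Positions where it holds: {0, 2, 3, 4} → 4.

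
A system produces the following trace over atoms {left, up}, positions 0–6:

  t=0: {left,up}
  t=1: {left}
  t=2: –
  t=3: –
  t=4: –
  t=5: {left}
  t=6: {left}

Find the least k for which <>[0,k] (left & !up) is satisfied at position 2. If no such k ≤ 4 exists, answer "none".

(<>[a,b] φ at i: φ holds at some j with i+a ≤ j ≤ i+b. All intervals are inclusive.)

Scan j = 2,3,… for (left & !up):
  j=2: fails
  j=3: fails
  j=4: fails
  j=5: holds
First hit at j=5, so smallest k = 5-2 = 3.

3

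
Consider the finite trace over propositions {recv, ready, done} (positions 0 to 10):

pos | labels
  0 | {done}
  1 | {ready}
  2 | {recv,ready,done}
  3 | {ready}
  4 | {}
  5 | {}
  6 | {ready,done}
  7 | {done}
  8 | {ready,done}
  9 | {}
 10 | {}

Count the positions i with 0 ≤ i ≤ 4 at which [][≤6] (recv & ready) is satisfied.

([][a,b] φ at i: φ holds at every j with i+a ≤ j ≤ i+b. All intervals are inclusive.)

0

Evaluate at each i in [0,4]:
  i=0: ✗ (fails at j=0)
  i=1: ✗ (fails at j=1)
  i=2: ✗ (fails at j=3)
  i=3: ✗ (fails at j=3)
  i=4: ✗ (fails at j=4)
Positions where it holds: {} → 0.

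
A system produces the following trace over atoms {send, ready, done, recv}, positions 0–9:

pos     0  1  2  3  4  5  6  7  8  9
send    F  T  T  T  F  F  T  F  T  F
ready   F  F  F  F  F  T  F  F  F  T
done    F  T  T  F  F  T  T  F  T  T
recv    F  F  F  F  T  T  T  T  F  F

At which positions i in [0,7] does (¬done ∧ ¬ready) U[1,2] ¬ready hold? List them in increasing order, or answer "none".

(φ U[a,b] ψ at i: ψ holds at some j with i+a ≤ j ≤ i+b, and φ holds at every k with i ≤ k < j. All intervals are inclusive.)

0, 3, 7

Evaluate at each i in [0,7]:
  i=0: ✓ (rhs at j=1; lhs holds on [0,0])
  i=1: ✗ (lhs fails at k=1 before rhs at j=2)
  i=2: ✗ (lhs fails at k=2 before rhs at j=3)
  i=3: ✓ (rhs at j=4; lhs holds on [3,3])
  i=4: ✗ (lhs fails at k=5 before rhs at j=6)
  i=5: ✗ (lhs fails at k=5 before rhs at j=6)
  i=6: ✗ (lhs fails at k=6 before rhs at j=7)
  i=7: ✓ (rhs at j=8; lhs holds on [7,7])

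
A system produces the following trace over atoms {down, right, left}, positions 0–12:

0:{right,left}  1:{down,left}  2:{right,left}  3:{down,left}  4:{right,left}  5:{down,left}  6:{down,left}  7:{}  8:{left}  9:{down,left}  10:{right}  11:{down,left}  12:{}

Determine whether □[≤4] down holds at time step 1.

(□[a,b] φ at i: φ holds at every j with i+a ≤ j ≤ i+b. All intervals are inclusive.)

Check down at every j in [1,5]:
  j=1: true
  j=2: false
  j=3: true
  j=4: false
  j=5: true
Fails at j=2 → formula fails.

Does not hold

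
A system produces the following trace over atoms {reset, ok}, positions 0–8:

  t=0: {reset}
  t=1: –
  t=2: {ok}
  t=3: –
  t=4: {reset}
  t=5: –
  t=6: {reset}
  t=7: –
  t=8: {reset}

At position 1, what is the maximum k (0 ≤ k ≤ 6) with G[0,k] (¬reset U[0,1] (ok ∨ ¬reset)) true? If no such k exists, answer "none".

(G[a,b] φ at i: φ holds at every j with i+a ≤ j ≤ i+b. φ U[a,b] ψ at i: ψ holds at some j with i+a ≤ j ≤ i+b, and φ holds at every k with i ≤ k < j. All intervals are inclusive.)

(¬reset U[0,1] (ok ∨ ¬reset)) must hold from j=1 onward; find where it first fails.
  j=1: holds
  j=2: holds
  j=3: holds
  j=4: fails
Holds on [1,3], so largest k = 2.

2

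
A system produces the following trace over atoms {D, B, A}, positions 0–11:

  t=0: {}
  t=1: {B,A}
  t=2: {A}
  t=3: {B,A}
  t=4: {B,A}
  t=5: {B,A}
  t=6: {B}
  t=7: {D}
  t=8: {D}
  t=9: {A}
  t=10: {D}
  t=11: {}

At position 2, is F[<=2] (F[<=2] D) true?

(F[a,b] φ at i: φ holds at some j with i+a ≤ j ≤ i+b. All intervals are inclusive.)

Check F[<=2] D at each j in [2,4]:
  j=2: fails (none in [2,4])
  j=3: fails (none in [3,5])
  j=4: fails (none in [4,6])
No position in the window satisfies it → formula fails.

No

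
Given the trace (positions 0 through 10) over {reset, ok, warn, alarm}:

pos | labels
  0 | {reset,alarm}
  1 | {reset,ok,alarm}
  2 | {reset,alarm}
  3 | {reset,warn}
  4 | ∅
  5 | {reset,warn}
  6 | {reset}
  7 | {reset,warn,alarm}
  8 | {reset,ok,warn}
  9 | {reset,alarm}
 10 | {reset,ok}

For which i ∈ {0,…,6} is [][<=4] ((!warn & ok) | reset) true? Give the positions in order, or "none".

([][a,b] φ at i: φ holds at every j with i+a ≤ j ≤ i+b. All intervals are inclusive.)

Evaluate at each i in [0,6]:
  i=0: ✗ (fails at j=4)
  i=1: ✗ (fails at j=4)
  i=2: ✗ (fails at j=4)
  i=3: ✗ (fails at j=4)
  i=4: ✗ (fails at j=4)
  i=5: ✓ (all of [5,9])
  i=6: ✓ (all of [6,10])

5, 6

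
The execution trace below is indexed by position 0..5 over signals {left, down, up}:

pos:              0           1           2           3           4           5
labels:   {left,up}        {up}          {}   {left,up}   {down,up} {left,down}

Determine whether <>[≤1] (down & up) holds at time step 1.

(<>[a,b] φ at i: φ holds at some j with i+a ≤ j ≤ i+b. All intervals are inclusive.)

Check (down & up) at each j in [1,2]:
  j=1: false
  j=2: false
No position in the window satisfies it → formula fails.

Does not hold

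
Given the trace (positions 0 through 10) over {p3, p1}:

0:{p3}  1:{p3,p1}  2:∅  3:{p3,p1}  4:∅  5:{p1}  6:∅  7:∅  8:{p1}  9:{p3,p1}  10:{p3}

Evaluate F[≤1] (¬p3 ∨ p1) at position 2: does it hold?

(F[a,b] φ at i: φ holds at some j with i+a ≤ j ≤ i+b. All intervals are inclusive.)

Check (¬p3 ∨ p1) at each j in [2,3]:
  j=2: true
  j=3: true
Found at j=2 → formula holds.

Yes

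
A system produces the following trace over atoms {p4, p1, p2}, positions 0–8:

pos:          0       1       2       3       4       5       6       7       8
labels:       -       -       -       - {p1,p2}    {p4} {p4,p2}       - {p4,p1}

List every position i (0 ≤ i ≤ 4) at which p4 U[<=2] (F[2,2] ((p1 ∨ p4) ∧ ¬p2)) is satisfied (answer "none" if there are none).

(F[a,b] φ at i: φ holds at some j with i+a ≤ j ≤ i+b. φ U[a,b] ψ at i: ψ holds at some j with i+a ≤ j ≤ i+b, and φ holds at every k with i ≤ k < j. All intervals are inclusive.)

3

Evaluate at each i in [0,4]:
  i=0: ✗ (no rhs in [0,2])
  i=1: ✗ (lhs fails at k=1 before rhs at j=3)
  i=2: ✗ (lhs fails at k=2 before rhs at j=3)
  i=3: ✓ (rhs at j=3)
  i=4: ✗ (lhs fails at k=4 before rhs at j=6)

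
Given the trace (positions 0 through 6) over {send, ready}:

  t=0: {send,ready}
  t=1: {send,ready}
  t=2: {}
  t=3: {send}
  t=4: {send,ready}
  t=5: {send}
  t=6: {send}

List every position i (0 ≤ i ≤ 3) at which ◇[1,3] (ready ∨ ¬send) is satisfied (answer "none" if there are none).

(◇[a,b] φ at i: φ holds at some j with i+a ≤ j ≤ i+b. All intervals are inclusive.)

0, 1, 2, 3

Evaluate at each i in [0,3]:
  i=0: ✓ (witness j=1)
  i=1: ✓ (witness j=2)
  i=2: ✓ (witness j=4)
  i=3: ✓ (witness j=4)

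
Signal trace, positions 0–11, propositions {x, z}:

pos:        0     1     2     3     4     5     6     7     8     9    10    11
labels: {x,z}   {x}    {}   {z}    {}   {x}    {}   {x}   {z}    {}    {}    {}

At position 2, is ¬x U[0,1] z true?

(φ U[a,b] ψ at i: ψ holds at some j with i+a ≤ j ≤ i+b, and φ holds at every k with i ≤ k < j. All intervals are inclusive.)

True

Need some j in [2,3] with z, and ¬x at every k in [2,j-1].
  j=2: z false.
  j=3: z holds; ¬x holds at every k in [2,2] → satisfied.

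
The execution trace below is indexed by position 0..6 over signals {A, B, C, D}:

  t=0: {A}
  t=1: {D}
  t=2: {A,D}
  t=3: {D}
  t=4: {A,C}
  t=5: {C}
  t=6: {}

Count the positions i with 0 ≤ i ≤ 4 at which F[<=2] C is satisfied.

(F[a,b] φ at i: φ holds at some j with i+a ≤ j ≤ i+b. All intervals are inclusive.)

3

Evaluate at each i in [0,4]:
  i=0: ✗ (none in [0,2])
  i=1: ✗ (none in [1,3])
  i=2: ✓ (witness j=4)
  i=3: ✓ (witness j=4)
  i=4: ✓ (witness j=4)
Positions where it holds: {2, 3, 4} → 3.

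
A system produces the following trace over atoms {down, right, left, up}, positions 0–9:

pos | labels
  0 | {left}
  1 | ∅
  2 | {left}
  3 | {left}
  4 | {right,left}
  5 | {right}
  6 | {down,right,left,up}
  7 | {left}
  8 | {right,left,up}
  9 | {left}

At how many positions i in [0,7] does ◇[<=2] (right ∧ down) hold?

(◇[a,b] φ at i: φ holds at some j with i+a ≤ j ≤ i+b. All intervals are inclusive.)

Evaluate at each i in [0,7]:
  i=0: ✗ (none in [0,2])
  i=1: ✗ (none in [1,3])
  i=2: ✗ (none in [2,4])
  i=3: ✗ (none in [3,5])
  i=4: ✓ (witness j=6)
  i=5: ✓ (witness j=6)
  i=6: ✓ (witness j=6)
  i=7: ✗ (none in [7,9])
Positions where it holds: {4, 5, 6} → 3.

3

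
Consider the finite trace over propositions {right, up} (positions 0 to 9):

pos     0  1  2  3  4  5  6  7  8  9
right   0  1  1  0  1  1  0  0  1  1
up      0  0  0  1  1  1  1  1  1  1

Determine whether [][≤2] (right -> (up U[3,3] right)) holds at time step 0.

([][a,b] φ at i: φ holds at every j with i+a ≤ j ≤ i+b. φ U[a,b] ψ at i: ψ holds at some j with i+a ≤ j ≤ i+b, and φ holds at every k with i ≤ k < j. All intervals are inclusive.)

False

Check (right -> (up U[3,3] right)) at every j in [0,2]:
  j=0: antecedent false → ✓
  j=1: antecedent true; consequent fails → ✗
  j=2: antecedent true; consequent fails → ✗
Fails at j=1 → formula fails.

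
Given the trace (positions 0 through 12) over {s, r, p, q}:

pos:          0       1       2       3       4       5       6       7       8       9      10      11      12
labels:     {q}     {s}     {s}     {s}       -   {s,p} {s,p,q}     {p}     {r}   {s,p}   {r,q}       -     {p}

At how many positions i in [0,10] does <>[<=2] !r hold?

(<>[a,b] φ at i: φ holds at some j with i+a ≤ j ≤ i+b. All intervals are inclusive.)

11

Evaluate at each i in [0,10]:
  i=0: ✓ (witness j=0)
  i=1: ✓ (witness j=1)
  i=2: ✓ (witness j=2)
  i=3: ✓ (witness j=3)
  i=4: ✓ (witness j=4)
  i=5: ✓ (witness j=5)
  i=6: ✓ (witness j=6)
  i=7: ✓ (witness j=7)
  i=8: ✓ (witness j=9)
  i=9: ✓ (witness j=9)
  i=10: ✓ (witness j=11)
Positions where it holds: {0, 1, 2, 3, 4, 5, 6, 7, 8, 9, 10} → 11.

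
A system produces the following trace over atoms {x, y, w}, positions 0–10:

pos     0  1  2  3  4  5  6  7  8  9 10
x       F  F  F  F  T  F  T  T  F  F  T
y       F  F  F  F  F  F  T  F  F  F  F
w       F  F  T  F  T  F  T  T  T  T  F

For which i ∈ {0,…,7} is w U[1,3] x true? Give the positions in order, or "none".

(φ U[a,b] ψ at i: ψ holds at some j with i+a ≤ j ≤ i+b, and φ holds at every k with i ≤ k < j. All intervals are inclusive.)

6, 7

Evaluate at each i in [0,7]:
  i=0: ✗ (no rhs in [1,3])
  i=1: ✗ (lhs fails at k=1 before rhs at j=4)
  i=2: ✗ (lhs fails at k=3 before rhs at j=4)
  i=3: ✗ (lhs fails at k=3 before rhs at j=4)
  i=4: ✗ (lhs fails at k=5 before rhs at j=6)
  i=5: ✗ (lhs fails at k=5 before rhs at j=6)
  i=6: ✓ (rhs at j=7; lhs holds on [6,6])
  i=7: ✓ (rhs at j=10; lhs holds on [7,9])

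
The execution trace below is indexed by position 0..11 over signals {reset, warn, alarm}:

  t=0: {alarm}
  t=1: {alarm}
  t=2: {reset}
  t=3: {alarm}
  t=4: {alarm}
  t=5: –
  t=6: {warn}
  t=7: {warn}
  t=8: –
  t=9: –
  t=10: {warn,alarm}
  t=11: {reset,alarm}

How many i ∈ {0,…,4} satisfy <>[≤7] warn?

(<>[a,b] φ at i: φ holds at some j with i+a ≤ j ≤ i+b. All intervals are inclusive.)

Evaluate at each i in [0,4]:
  i=0: ✓ (witness j=6)
  i=1: ✓ (witness j=6)
  i=2: ✓ (witness j=6)
  i=3: ✓ (witness j=6)
  i=4: ✓ (witness j=6)
Positions where it holds: {0, 1, 2, 3, 4} → 5.

5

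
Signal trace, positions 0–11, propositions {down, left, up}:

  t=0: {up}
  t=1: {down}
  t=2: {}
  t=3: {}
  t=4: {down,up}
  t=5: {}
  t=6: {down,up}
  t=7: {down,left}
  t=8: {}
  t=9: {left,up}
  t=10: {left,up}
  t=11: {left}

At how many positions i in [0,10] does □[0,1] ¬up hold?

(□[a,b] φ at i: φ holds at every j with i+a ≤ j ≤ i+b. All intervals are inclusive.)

3

Evaluate at each i in [0,10]:
  i=0: ✗ (fails at j=0)
  i=1: ✓ (all of [1,2])
  i=2: ✓ (all of [2,3])
  i=3: ✗ (fails at j=4)
  i=4: ✗ (fails at j=4)
  i=5: ✗ (fails at j=6)
  i=6: ✗ (fails at j=6)
  i=7: ✓ (all of [7,8])
  i=8: ✗ (fails at j=9)
  i=9: ✗ (fails at j=9)
  i=10: ✗ (fails at j=10)
Positions where it holds: {1, 2, 7} → 3.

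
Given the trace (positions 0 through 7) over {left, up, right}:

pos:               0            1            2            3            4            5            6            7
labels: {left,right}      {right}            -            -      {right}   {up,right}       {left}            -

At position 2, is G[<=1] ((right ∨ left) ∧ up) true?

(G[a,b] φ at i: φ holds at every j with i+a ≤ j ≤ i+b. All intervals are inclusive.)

No

Check ((right ∨ left) ∧ up) at every j in [2,3]:
  j=2: false
  j=3: false
Fails at j=2 → formula fails.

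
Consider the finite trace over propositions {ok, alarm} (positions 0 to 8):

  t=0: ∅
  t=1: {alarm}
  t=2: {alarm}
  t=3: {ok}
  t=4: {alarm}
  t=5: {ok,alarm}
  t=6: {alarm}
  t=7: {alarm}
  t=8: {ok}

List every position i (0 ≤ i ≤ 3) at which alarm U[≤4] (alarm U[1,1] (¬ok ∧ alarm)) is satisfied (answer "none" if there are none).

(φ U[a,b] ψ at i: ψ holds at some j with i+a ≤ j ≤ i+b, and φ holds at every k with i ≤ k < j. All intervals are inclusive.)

1

Evaluate at each i in [0,3]:
  i=0: ✗ (lhs fails at k=0 before rhs at j=1)
  i=1: ✓ (rhs at j=1)
  i=2: ✗ (lhs fails at k=3 before rhs at j=5)
  i=3: ✗ (lhs fails at k=3 before rhs at j=5)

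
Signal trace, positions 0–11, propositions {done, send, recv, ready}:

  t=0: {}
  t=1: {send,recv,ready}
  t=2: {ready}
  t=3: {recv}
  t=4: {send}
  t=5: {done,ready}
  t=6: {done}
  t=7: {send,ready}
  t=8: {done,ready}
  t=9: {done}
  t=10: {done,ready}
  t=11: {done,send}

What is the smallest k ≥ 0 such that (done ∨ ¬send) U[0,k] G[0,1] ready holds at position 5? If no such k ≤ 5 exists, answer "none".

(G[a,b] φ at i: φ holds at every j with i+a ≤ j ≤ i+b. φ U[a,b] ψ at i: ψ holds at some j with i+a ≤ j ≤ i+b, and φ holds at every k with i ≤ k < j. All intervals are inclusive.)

2

Need earliest j ≥ 5 with G[0,1] ready, and (done ∨ ¬send) at every k in [5,j-1].
  j=5: rhs fails.
  j=6: rhs fails.
  j=7: rhs holds; lhs holds on [5,6]. k = 2.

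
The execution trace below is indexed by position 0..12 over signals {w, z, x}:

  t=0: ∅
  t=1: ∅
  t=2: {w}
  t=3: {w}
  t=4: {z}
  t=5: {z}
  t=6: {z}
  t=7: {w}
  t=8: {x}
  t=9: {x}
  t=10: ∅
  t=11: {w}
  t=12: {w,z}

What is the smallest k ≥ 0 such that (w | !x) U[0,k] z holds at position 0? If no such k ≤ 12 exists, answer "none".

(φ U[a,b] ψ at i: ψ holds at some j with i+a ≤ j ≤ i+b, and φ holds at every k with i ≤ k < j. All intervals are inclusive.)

Need earliest j ≥ 0 with z, and (w | !x) at every k in [0,j-1].
  j=0: rhs fails.
  j=1: rhs fails.
  j=2: rhs fails.
  j=3: rhs fails.
  j=4: rhs holds; lhs holds on [0,3]. k = 4.

4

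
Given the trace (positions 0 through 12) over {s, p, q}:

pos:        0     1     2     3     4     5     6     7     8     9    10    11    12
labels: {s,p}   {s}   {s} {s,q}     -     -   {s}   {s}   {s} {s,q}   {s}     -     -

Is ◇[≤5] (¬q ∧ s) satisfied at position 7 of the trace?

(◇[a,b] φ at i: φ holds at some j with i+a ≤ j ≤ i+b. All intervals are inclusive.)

Yes

Check (¬q ∧ s) at each j in [7,12]:
  j=7: true
  j=8: true
  j=9: false
  j=10: true
  j=11: false
  j=12: false
Found at j=7 → formula holds.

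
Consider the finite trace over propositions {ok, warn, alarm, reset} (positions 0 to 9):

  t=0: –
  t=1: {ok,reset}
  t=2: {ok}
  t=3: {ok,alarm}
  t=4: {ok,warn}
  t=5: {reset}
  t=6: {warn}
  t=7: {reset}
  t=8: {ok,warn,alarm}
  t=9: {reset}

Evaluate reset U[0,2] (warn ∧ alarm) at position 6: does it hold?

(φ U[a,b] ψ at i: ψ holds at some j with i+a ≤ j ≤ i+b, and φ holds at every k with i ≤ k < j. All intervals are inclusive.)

No

Need some j in [6,8] with (warn ∧ alarm), and reset at every k in [6,j-1].
  j=6: (warn ∧ alarm) false.
  j=7: (warn ∧ alarm) false.
  j=8: (warn ∧ alarm) holds, but reset fails at k=6 → not this j.
No j in the window works → until fails.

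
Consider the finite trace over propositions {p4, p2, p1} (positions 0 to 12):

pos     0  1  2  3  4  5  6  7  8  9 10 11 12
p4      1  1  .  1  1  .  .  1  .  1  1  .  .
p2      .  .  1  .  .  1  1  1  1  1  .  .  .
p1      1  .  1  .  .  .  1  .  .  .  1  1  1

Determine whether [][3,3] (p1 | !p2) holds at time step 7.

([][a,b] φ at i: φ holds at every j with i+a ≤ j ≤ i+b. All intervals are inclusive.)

True

Check (p1 | !p2) at every j in [10,10]:
  j=10: true
All positions satisfy it → formula holds.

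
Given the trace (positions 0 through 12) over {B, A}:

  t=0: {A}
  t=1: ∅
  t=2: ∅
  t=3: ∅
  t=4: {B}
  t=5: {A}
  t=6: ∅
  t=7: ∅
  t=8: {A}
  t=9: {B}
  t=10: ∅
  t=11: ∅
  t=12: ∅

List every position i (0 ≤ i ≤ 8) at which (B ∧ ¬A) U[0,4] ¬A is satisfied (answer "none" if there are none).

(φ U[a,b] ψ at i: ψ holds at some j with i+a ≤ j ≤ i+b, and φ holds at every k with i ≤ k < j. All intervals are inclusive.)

Evaluate at each i in [0,8]:
  i=0: ✗ (lhs fails at k=0 before rhs at j=1)
  i=1: ✓ (rhs at j=1)
  i=2: ✓ (rhs at j=2)
  i=3: ✓ (rhs at j=3)
  i=4: ✓ (rhs at j=4)
  i=5: ✗ (lhs fails at k=5 before rhs at j=6)
  i=6: ✓ (rhs at j=6)
  i=7: ✓ (rhs at j=7)
  i=8: ✗ (lhs fails at k=8 before rhs at j=9)

1, 2, 3, 4, 6, 7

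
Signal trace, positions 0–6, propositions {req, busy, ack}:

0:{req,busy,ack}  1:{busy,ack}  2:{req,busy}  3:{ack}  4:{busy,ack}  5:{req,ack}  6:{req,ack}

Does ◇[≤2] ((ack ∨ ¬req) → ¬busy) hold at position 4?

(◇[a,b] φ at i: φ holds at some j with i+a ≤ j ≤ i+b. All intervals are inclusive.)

Check ((ack ∨ ¬req) → ¬busy) at each j in [4,6]:
  j=4: false
  j=5: true
  j=6: true
Found at j=5 → formula holds.

True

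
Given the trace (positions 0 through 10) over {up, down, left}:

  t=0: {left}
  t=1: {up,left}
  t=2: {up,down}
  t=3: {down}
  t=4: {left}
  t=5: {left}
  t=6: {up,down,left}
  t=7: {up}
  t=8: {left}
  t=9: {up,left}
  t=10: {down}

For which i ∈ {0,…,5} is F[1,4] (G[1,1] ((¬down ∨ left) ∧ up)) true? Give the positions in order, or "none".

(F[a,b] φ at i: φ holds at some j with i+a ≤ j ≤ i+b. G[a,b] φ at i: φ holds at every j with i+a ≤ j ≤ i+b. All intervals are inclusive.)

Evaluate at each i in [0,5]:
  i=0: ✗ (none in [1,4])
  i=1: ✓ (witness j=5)
  i=2: ✓ (witness j=5)
  i=3: ✓ (witness j=5)
  i=4: ✓ (witness j=5)
  i=5: ✓ (witness j=6)

1, 2, 3, 4, 5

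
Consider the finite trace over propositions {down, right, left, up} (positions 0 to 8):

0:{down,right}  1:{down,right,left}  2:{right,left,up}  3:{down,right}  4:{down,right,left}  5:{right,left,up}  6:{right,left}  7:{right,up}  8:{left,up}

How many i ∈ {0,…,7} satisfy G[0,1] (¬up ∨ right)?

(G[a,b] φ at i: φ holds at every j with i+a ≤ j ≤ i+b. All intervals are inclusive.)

Evaluate at each i in [0,7]:
  i=0: ✓ (all of [0,1])
  i=1: ✓ (all of [1,2])
  i=2: ✓ (all of [2,3])
  i=3: ✓ (all of [3,4])
  i=4: ✓ (all of [4,5])
  i=5: ✓ (all of [5,6])
  i=6: ✓ (all of [6,7])
  i=7: ✗ (fails at j=8)
Positions where it holds: {0, 1, 2, 3, 4, 5, 6} → 7.

7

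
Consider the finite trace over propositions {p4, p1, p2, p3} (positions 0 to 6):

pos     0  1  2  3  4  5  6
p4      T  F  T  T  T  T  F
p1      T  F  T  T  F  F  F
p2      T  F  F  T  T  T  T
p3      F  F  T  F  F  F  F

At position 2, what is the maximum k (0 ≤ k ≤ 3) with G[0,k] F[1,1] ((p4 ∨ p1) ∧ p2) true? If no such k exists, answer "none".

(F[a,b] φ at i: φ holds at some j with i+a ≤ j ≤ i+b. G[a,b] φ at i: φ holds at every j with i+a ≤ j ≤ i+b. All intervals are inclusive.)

2

F[1,1] ((p4 ∨ p1) ∧ p2) must hold from j=2 onward; find where it first fails.
  j=2: holds
  j=3: holds
  j=4: holds
  j=5: fails
Holds on [2,4], so largest k = 2.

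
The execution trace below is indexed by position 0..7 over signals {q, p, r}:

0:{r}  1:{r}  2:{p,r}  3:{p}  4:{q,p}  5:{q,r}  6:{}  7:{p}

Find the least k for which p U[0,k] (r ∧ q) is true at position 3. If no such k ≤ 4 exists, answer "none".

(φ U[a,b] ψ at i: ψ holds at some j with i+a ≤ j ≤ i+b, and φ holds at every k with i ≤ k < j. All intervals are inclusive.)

2

Need earliest j ≥ 3 with (r ∧ q), and p at every k in [3,j-1].
  j=3: rhs fails.
  j=4: rhs fails.
  j=5: rhs holds; lhs holds on [3,4]. k = 2.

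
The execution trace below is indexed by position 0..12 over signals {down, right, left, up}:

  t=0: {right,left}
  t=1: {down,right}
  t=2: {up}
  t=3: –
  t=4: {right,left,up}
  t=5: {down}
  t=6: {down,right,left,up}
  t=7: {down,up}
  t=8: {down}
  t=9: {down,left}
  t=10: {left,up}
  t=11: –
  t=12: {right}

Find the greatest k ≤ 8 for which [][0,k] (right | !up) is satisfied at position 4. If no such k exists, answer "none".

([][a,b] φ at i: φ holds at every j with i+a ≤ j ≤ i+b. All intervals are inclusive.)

(right | !up) must hold from j=4 onward; find where it first fails.
  j=4: holds
  j=5: holds
  j=6: holds
  j=7: fails
Holds on [4,6], so largest k = 2.

2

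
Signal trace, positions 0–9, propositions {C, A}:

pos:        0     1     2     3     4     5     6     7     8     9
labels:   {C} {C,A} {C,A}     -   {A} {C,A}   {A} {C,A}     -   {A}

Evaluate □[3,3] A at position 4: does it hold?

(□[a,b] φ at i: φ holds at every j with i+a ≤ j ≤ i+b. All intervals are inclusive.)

Check A at every j in [7,7]:
  j=7: true
All positions satisfy it → formula holds.

True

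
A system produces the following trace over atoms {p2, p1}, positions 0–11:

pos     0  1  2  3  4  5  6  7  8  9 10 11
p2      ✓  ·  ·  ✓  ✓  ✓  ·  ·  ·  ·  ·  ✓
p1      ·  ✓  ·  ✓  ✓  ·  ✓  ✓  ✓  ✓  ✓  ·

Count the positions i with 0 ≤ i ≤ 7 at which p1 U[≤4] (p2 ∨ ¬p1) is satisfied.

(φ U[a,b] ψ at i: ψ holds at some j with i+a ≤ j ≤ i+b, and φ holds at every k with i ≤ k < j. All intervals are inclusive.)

7

Evaluate at each i in [0,7]:
  i=0: ✓ (rhs at j=0)
  i=1: ✓ (rhs at j=2; lhs holds on [1,1])
  i=2: ✓ (rhs at j=2)
  i=3: ✓ (rhs at j=3)
  i=4: ✓ (rhs at j=4)
  i=5: ✓ (rhs at j=5)
  i=6: ✗ (no rhs in [6,10])
  i=7: ✓ (rhs at j=11; lhs holds on [7,10])
Positions where it holds: {0, 1, 2, 3, 4, 5, 7} → 7.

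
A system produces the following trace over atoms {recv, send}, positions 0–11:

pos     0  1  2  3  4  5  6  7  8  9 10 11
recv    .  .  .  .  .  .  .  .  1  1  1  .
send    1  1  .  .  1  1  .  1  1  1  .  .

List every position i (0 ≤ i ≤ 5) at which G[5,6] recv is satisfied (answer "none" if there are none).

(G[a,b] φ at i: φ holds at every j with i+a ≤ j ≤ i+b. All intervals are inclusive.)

3, 4

Evaluate at each i in [0,5]:
  i=0: ✗ (fails at j=5)
  i=1: ✗ (fails at j=6)
  i=2: ✗ (fails at j=7)
  i=3: ✓ (all of [8,9])
  i=4: ✓ (all of [9,10])
  i=5: ✗ (fails at j=11)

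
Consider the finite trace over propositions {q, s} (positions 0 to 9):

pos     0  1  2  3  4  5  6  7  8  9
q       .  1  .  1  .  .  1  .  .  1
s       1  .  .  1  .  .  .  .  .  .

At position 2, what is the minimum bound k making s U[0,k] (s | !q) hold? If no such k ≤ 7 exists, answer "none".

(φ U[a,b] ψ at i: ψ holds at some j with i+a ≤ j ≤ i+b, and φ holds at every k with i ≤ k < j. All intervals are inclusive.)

0

Need earliest j ≥ 2 with (s | !q), and s at every k in [2,j-1].
  j=2: rhs holds (empty prefix). k = 0.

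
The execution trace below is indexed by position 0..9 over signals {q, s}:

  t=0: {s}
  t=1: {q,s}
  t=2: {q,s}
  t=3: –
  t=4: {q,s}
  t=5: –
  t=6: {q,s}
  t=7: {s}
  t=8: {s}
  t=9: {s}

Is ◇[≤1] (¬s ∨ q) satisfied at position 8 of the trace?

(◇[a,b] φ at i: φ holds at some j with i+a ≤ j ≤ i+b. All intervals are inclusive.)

False

Check (¬s ∨ q) at each j in [8,9]:
  j=8: false
  j=9: false
No position in the window satisfies it → formula fails.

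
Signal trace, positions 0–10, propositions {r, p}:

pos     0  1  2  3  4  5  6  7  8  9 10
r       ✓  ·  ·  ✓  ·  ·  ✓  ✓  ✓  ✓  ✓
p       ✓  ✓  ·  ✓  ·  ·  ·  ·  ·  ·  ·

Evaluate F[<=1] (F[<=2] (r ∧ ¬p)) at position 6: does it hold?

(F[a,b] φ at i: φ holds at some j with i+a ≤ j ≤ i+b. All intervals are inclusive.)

Check F[<=2] (r ∧ ¬p) at each j in [6,7]:
  j=6: holds (witness at 6)
  j=7: holds (witness at 7)
Found at j=6 → formula holds.

Yes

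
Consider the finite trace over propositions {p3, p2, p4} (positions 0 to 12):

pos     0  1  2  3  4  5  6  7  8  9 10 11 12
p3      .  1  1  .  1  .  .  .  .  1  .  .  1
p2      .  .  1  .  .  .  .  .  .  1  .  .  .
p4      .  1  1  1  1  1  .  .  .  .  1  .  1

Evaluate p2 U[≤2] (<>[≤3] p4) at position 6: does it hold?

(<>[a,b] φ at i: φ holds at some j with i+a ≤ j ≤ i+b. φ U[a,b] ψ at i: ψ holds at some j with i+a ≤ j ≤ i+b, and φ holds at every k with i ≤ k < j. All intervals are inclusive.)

False

Need some j in [6,8] with <>[≤3] p4, and p2 at every k in [6,j-1].
  j=6: <>[≤3] p4 — fails (none in [6,9]).
  j=7: <>[≤3] p4 holds, but p2 fails at k=6 → not this j.
  j=8: <>[≤3] p4 holds, but p2 fails at k=6 → not this j.
No j in the window works → until fails.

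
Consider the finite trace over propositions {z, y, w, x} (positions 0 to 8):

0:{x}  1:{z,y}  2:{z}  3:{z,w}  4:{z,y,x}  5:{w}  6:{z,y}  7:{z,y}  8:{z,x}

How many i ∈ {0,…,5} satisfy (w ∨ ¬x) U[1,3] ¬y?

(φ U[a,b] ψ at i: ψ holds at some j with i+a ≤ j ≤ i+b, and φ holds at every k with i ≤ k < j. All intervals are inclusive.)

3

Evaluate at each i in [0,5]:
  i=0: ✗ (lhs fails at k=0 before rhs at j=2)
  i=1: ✓ (rhs at j=2; lhs holds on [1,1])
  i=2: ✓ (rhs at j=3; lhs holds on [2,2])
  i=3: ✗ (lhs fails at k=4 before rhs at j=5)
  i=4: ✗ (lhs fails at k=4 before rhs at j=5)
  i=5: ✓ (rhs at j=8; lhs holds on [5,7])
Positions where it holds: {1, 2, 5} → 3.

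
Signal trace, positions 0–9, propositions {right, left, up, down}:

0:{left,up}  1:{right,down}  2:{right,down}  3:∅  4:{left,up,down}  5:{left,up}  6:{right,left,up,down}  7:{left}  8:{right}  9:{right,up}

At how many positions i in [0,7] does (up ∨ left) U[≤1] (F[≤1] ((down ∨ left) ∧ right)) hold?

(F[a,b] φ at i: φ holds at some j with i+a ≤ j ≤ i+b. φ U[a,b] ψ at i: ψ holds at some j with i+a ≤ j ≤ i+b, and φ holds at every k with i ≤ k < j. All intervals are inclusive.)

6

Evaluate at each i in [0,7]:
  i=0: ✓ (rhs at j=0)
  i=1: ✓ (rhs at j=1)
  i=2: ✓ (rhs at j=2)
  i=3: ✗ (no rhs in [3,4])
  i=4: ✓ (rhs at j=5; lhs holds on [4,4])
  i=5: ✓ (rhs at j=5)
  i=6: ✓ (rhs at j=6)
  i=7: ✗ (no rhs in [7,8])
Positions where it holds: {0, 1, 2, 4, 5, 6} → 6.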